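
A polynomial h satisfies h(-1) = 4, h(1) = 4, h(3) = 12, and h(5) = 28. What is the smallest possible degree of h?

Forward differences of the values at u = -1, 1, 3, 5:
  h  : 4  4  12  28
  Δ  : 0  8  16
  Δ^2: 8  8
  Δ^3: 0
The second differences are constant (8) and nonzero, while all higher differences vanish, so the minimal degree is 2.

2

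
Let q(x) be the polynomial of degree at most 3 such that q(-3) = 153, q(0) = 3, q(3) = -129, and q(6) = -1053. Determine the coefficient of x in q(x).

Write q(x) = ax^3 + bx^2 + cx + d. Substituting each data point gives a linear system:
  -27a + 9b - 3c + d = 153
  d = 3
  27a + 9b + 3c + d = -129
  216a + 36b + 6c + d = -1053
Solving the system yields a = -5, b = 1, c = -2, d = 3.
So q(x) = -5x³ + x² - 2x + 3.
The coefficient of x is -2.

-2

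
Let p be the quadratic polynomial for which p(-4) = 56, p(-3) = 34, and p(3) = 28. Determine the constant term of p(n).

Write p(n) = an^2 + bn + c. Substituting each data point gives a linear system:
  16a - 4b + c = 56
  9a - 3b + c = 34
  9a + 3b + c = 28
Solving the system yields a = 3, b = -1, c = 4.
So p(n) = 3n^2 - n + 4.
The constant term is 4.

4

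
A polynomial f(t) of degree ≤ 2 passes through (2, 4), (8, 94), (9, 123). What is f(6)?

Write f(t) = at^2 + bt + c. Substituting each data point gives a linear system:
  4a + 2b + c = 4
  64a + 8b + c = 94
  81a + 9b + c = 123
Solving the system yields a = 2, b = -5, c = 6.
So f(t) = 2t^2 - 5t + 6.
Then f(6) = 48.

48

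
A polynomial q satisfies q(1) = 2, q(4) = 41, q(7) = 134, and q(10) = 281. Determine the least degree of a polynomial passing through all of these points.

2

Forward differences of the values at n = 1, 4, 7, 10:
  q  : 2  41  134  281
  Δ  : 39  93  147
  Δ^2: 54  54
  Δ^3: 0
The second differences are constant (54) and nonzero, while all higher differences vanish, so the minimal degree is 2.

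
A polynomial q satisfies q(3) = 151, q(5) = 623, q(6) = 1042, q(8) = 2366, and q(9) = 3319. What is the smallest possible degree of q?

3

Divided differences on the nodes 3, 5, 6, 8, 9:
  order 0: 151  623  1042  2366  3319
  order 1: 236  419  662  953
  order 2: 61  81  97
  order 3: 4  4
  order 4: 0
The order-3 divided differences are all 4 (nonzero) and every higher order vanishes, so the data lies on a polynomial of degree exactly 3.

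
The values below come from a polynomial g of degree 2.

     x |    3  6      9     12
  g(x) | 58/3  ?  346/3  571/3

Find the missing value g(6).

The 3 known points determine the degree-2 polynomial uniquely.
Write g(x) = ax^2 + bx + c. Substituting each data point gives a linear system:
  9a + 3b + c = 58/3
  81a + 9b + c = 346/3
  144a + 12b + c = 571/3
Solving the system yields a = 1, b = 4, c = -5/3.
So g(x) = x² + 4x - 5/3.
Then g(6) = 175/3.

175/3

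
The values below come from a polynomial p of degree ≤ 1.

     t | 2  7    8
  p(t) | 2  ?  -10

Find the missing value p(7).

-8

The 2 known points determine the degree-1 polynomial uniquely.
Write p(t) = at + b. Substituting each data point gives a linear system:
  2a + b = 2
  8a + b = -10
Solving the system yields a = -2, b = 6.
So p(t) = -2t + 6.
Then p(7) = -8.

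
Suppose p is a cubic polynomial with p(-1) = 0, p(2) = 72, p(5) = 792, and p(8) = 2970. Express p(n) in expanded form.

p(n) = 5n^3 + 6n^2 + 3n + 2

Write p(n) = an^3 + bn^2 + cn + d. Substituting each data point gives a linear system:
  -a + b - c + d = 0
  8a + 4b + 2c + d = 72
  125a + 25b + 5c + d = 792
  512a + 64b + 8c + d = 2970
Solving the system yields a = 5, b = 6, c = 3, d = 2.
So p(n) = 5n³ + 6n² + 3n + 2.
Check: p(5) = 792. ✓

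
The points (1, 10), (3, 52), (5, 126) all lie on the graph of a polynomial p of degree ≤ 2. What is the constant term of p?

1

Write p(t) = at^2 + bt + c. Substituting each data point gives a linear system:
  a + b + c = 10
  9a + 3b + c = 52
  25a + 5b + c = 126
Solving the system yields a = 4, b = 5, c = 1.
So p(t) = 4t^2 + 5t + 1.
The constant term is 1.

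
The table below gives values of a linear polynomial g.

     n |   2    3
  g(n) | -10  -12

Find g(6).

-18

Write g(n) = an + b. Substituting each data point gives a linear system:
  2a + b = -10
  3a + b = -12
Solving the system yields a = -2, b = -6.
So g(n) = -2n - 6.
Then g(6) = -18.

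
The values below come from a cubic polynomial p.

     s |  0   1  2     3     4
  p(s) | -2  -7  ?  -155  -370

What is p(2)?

On equispaced nodes a degree-3 polynomial has vanishing fourth forward difference, so
  p(0) - 4·p(1) + 6·p(2) - 4·p(3) + p(4) = 0.
Substituting the known values and solving for p(2):
  6·p(2) = -276
  p(2) = -46.

-46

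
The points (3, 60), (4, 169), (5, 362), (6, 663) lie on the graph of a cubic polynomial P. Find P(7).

1096

Forward differences of the values at u = 3, 4, 5, 6:
  P  : 60  169  362  663
  Δ  : 109  193  301
  Δ^2: 84  108
  Δ^3: 24
The third differences are constant, confirming degree 3.
Interpolating (Newton forward form) and evaluating at u = 7 gives P(7) = 1096.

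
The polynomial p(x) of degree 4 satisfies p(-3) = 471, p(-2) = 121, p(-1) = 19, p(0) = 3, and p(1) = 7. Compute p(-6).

6069

Write p(x) = ax^4 + bx^3 + cx^2 + dx + e. Substituting each data point gives a linear system:
  81a - 27b + 9c - 3d + e = 471
  16a - 8b + 4c - 2d + e = 121
  a - b + c - d + e = 19
  e = 3
  a + b + c + d + e = 7
Solving the system yields a = 4, b = -3, c = 6, d = -3, e = 3.
So p(x) = 4x^4 - 3x^3 + 6x^2 - 3x + 3.
Then p(-6) = 6069.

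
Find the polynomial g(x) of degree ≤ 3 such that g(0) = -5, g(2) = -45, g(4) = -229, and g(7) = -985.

g(x) = -2x^3 - 6x^2 - 5

Write g(x) = ax^3 + bx^2 + cx + d. Substituting each data point gives a linear system:
  d = -5
  8a + 4b + 2c + d = -45
  64a + 16b + 4c + d = -229
  343a + 49b + 7c + d = -985
Solving the system yields a = -2, b = -6, c = 0, d = -5.
So g(x) = -2x³ - 6x² - 5.
Check: g(2) = -45. ✓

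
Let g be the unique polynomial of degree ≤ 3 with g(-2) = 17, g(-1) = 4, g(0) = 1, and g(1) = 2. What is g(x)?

g(x) = -x^3 + 2x^2 + 1

Using the Lagrange interpolation formula with nodes -2, -1, 0, 1:
  L_0(x) = (x + 1)x(x - 1) / -6
  L_1(x) = (x + 2)x(x - 1) / 2
  L_2(x) = (x + 2)(x + 1)(x - 1) / -2
  L_3(x) = (x + 2)(x + 1)x / 6
Then g(x) = 17·L_0(x) + 4·L_1(x) + 1·L_2(x) + 2·L_3(x).
Expanding and collecting terms gives g(x) = -x^3 + 2x^2 + 1.
Check: g(-2) = 17. ✓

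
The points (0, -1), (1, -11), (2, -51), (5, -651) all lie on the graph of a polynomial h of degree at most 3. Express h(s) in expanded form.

h(s) = -5s^3 - 5s - 1

Write h(s) = as^3 + bs^2 + cs + d. Substituting each data point gives a linear system:
  d = -1
  a + b + c + d = -11
  8a + 4b + 2c + d = -51
  125a + 25b + 5c + d = -651
Solving the system yields a = -5, b = 0, c = -5, d = -1.
So h(s) = -5s^3 - 5s - 1.
Check: h(5) = -651. ✓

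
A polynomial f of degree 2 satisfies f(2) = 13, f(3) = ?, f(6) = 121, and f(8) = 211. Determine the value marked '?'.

31

The 3 known points determine the degree-2 polynomial uniquely.
Write f(s) = as^2 + bs + c. Substituting each data point gives a linear system:
  4a + 2b + c = 13
  36a + 6b + c = 121
  64a + 8b + c = 211
Solving the system yields a = 3, b = 3, c = -5.
So f(s) = 3s^2 + 3s - 5.
Then f(3) = 31.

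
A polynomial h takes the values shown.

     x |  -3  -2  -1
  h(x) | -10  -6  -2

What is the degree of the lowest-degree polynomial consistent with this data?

1

Forward differences of the values at x = -3, -2, -1:
  h  : -10  -6  -2
  Δ  : 4  4
  Δ^2: 0
The first differences are constant (4) and nonzero, while all higher differences vanish, so the minimal degree is 1.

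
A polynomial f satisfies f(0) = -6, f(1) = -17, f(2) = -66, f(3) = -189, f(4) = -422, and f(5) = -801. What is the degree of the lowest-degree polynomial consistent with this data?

3

Forward differences of the values at n = 0, 1, 2, 3, 4, 5:
  f  : -6  -17  -66  -189  -422  -801
  Δ  : -11  -49  -123  -233  -379
  Δ^2: -38  -74  -110  -146
  Δ^3: -36  -36  -36
  Δ^4: 0  0
  Δ^5: 0
The third differences are constant (-36) and nonzero, while all higher differences vanish, so the minimal degree is 3.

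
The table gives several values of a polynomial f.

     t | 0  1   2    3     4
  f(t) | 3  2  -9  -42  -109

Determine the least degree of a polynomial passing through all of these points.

Forward differences of the values at t = 0, 1, 2, 3, 4:
  f  : 3  2  -9  -42  -109
  Δ  : -1  -11  -33  -67
  Δ^2: -10  -22  -34
  Δ^3: -12  -12
  Δ^4: 0
The third differences are constant (-12) and nonzero, while all higher differences vanish, so the minimal degree is 3.

3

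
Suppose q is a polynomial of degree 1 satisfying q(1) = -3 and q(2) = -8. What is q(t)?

q(t) = -5t + 2

Write q(t) = at + b. Substituting each data point gives a linear system:
  a + b = -3
  2a + b = -8
Solving the system yields a = -5, b = 2.
So q(t) = -5t + 2.
Check: q(2) = -8. ✓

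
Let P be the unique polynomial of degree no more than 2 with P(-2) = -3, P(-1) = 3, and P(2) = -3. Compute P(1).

3

Write P(n) = an^2 + bn + c. Substituting each data point gives a linear system:
  4a - 2b + c = -3
  a - b + c = 3
  4a + 2b + c = -3
Solving the system yields a = -2, b = 0, c = 5.
So P(n) = -2n^2 + 5.
Then P(1) = 3.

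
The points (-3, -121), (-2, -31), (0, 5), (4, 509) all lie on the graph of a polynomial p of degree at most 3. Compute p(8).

3509

Using the Lagrange interpolation formula with nodes -3, -2, 0, 4:
  L_0(x) = (x + 2)x(x - 4) / -21
  L_1(x) = (x + 3)x(x - 4) / 12
  L_2(x) = (x + 3)(x + 2)(x - 4) / -24
  L_3(x) = (x + 3)(x + 2)x / 168
Then p(x) = -121·L_0(x) - 31·L_1(x) + 5·L_2(x) + 509·L_3(x).
Expanding and collecting terms gives p(x) = 6x^3 + 6x^2 + 6x + 5.
Evaluating at x = 8: p(8) = 3509.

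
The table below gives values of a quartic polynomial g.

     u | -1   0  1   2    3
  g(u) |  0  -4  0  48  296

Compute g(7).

Using the Lagrange interpolation formula with nodes -1, 0, 1, 2, 3:
  L_0(u) = u(u - 1)(u - 2)(u - 3) / 24
  L_1(u) = (u + 1)(u - 1)(u - 2)(u - 3) / -6
  L_2(u) = (u + 1)u(u - 2)(u - 3) / 4
  L_3(u) = (u + 1)u(u - 1)(u - 3) / -6
  L_4(u) = (u + 1)u(u - 1)(u - 2) / 24
Then g(u) = 0·L_0(u) - 4·L_1(u) + 0·L_2(u) + 48·L_3(u) + 296·L_4(u).
Expanding and collecting terms gives g(u) = 5u^4 - 4u^3 - u^2 + 4u - 4.
Evaluating at u = 7: g(7) = 10608.

10608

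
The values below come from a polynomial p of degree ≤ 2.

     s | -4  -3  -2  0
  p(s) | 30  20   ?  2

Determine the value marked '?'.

12

The 3 known points determine the degree-2 polynomial uniquely.
Write p(s) = as^2 + bs + c. Substituting each data point gives a linear system:
  16a - 4b + c = 30
  9a - 3b + c = 20
  c = 2
Solving the system yields a = 1, b = -3, c = 2.
So p(s) = s² - 3s + 2.
Then p(-2) = 12.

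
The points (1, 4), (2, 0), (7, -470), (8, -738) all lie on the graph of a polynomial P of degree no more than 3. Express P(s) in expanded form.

Using the Lagrange interpolation formula with nodes 1, 2, 7, 8:
  L_0(s) = (s - 2)(s - 7)(s - 8) / -42
  L_1(s) = (s - 1)(s - 7)(s - 8) / 30
  L_2(s) = (s - 1)(s - 2)(s - 8) / -30
  L_3(s) = (s - 1)(s - 2)(s - 7) / 42
Then P(s) = 4·L_0(s) + 0·L_1(s) - 470·L_2(s) - 738·L_3(s).
Expanding and collecting terms gives P(s) = -2s^3 + 5s^2 - 5s + 6.
Check: P(7) = -470. ✓

P(s) = -2s^3 + 5s^2 - 5s + 6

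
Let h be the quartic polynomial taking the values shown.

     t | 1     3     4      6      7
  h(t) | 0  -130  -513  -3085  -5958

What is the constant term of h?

-1

Write h(t) = at^4 + bt^3 + ct^2 + dt + e. Substituting each data point gives a linear system:
  a + b + c + d + e = 0
  81a + 27b + 9c + 3d + e = -130
  256a + 64b + 16c + 4d + e = -513
  1296a + 216b + 36c + 6d + e = -3085
  2401a + 343b + 49c + 7d + e = -5958
Solving the system yields a = -3, b = 3, c = 5, d = -4, e = -1.
So h(t) = -3t^4 + 3t^3 + 5t^2 - 4t - 1.
The constant term is -1.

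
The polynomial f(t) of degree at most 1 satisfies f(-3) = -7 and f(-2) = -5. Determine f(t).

f(t) = 2t - 1

Using the Lagrange interpolation formula with nodes -3, -2:
  L_0(t) = (t + 2) / -1
  L_1(t) = (t + 3) / 1
Then f(t) = -7·L_0(t) - 5·L_1(t).
Expanding and collecting terms gives f(t) = 2t - 1.
Check: f(-3) = -7. ✓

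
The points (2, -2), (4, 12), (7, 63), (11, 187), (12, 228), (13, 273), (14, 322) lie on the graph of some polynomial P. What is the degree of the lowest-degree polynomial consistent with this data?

2

Divided differences on the nodes 2, 4, 7, 11, 12, 13, 14:
  order 0: -2  12  63  187  228  273  322
  order 1: 7  17  31  41  45  49
  order 2: 2  2  2  2  2
  order 3: 0  0  0  0
  order 4: 0  0  0
  order 5: 0  0
  order 6: 0
The order-2 divided differences are all 2 (nonzero) and every higher order vanishes, so the data lies on a polynomial of degree exactly 2.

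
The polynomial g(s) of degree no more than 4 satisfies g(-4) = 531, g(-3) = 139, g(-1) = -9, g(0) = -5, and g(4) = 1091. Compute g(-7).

Using the Lagrange interpolation formula with nodes -4, -3, -1, 0, 4:
  L_0(s) = (s + 3)(s + 1)s(s - 4) / 96
  L_1(s) = (s + 4)(s + 1)s(s - 4) / -42
  L_2(s) = (s + 4)(s + 3)s(s - 4) / 30
  L_3(s) = (s + 4)(s + 3)(s + 1)(s - 4) / -48
  L_4(s) = (s + 4)(s + 3)(s + 1)s / 1120
Then g(s) = 531·L_0(s) + 139·L_1(s) - 9·L_2(s) - 5·L_3(s) + 1091·L_4(s).
Expanding and collecting terms gives g(s) = 3s^4 + 4s^3 + 3s^2 + 6s - 5.
Evaluating at s = -7: g(-7) = 5931.

5931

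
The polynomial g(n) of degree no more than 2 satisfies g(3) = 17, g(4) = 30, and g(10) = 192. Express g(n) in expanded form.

g(n) = 2n^2 - n + 2

Write g(n) = an^2 + bn + c. Substituting each data point gives a linear system:
  9a + 3b + c = 17
  16a + 4b + c = 30
  100a + 10b + c = 192
Solving the system yields a = 2, b = -1, c = 2.
So g(n) = 2n^2 - n + 2.
Check: g(10) = 192. ✓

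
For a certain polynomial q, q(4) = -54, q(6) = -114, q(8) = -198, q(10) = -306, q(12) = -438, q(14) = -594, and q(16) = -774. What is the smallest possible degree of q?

2

Forward differences of the values at x = 4, 6, 8, 10, 12, 14, 16:
  q  : -54  -114  -198  -306  -438  -594  -774
  Δ  : -60  -84  -108  -132  -156  -180
  Δ^2: -24  -24  -24  -24  -24
  Δ^3: 0  0  0  0
  Δ^4: 0  0  0
  Δ^5: 0  0
  Δ^6: 0
The second differences are constant (-24) and nonzero, while all higher differences vanish, so the minimal degree is 2.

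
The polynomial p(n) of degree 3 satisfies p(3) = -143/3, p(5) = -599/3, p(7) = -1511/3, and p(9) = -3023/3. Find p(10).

-4049/3

Write p(n) = an^3 + bn^2 + cn + d. Substituting each data point gives a linear system:
  27a + 9b + 3c + d = -143/3
  125a + 25b + 5c + d = -599/3
  343a + 49b + 7c + d = -1511/3
  729a + 81b + 9c + d = -3023/3
Solving the system yields a = -1, b = -4, c = 5, d = 1/3.
So p(n) = -n³ - 4n² + 5n + 1/3.
Then p(10) = -4049/3.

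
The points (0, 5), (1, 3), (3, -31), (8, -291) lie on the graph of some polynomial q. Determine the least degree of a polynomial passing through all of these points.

Divided differences on the nodes 0, 1, 3, 8:
  order 0: 5  3  -31  -291
  order 1: -2  -17  -52
  order 2: -5  -5
  order 3: 0
The order-2 divided differences are all -5 (nonzero) and every higher order vanishes, so the data lies on a polynomial of degree exactly 2.

2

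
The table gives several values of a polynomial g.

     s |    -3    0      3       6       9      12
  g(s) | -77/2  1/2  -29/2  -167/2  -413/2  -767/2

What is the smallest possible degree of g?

Forward differences of the values at s = -3, 0, 3, 6, 9, 12:
  g  : -77/2  1/2  -29/2  -167/2  -413/2  -767/2
  Δ  : 39  -15  -69  -123  -177
  Δ^2: -54  -54  -54  -54
  Δ^3: 0  0  0
  Δ^4: 0  0
  Δ^5: 0
The second differences are constant (-54) and nonzero, while all higher differences vanish, so the minimal degree is 2.

2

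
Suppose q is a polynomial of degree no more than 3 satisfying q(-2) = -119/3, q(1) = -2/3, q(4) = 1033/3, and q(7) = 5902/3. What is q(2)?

97/3

Forward differences of the values at u = -2, 1, 4, 7:
  q  : -119/3  -2/3  1033/3  5902/3
  Δ  : 39  345  1623
  Δ^2: 306  1278
  Δ^3: 972
The third differences are constant, confirming degree 3.
Interpolating (Newton forward form) and evaluating at u = 2 gives q(2) = 97/3.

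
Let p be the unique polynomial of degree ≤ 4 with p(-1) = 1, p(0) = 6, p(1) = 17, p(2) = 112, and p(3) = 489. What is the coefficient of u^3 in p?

3

Write p(u) = au^4 + bu^3 + cu^2 + du + e. Substituting each data point gives a linear system:
  a - b + c - d + e = 1
  e = 6
  a + b + c + d + e = 17
  16a + 8b + 4c + 2d + e = 112
  81a + 27b + 9c + 3d + e = 489
Solving the system yields a = 5, b = 3, c = -2, d = 5, e = 6.
So p(u) = 5u⁴ + 3u³ - 2u² + 5u + 6.
The coefficient of u^3 is 3.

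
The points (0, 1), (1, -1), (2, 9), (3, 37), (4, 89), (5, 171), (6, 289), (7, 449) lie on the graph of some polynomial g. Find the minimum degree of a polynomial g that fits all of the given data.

Forward differences of the values at x = 0, 1, 2, 3, 4, 5, 6, 7:
  g  : 1  -1  9  37  89  171  289  449
  Δ  : -2  10  28  52  82  118  160
  Δ^2: 12  18  24  30  36  42
  Δ^3: 6  6  6  6  6
  Δ^4: 0  0  0  0
  Δ^5: 0  0  0
  Δ^6: 0  0
  Δ^7: 0
The third differences are constant (6) and nonzero, while all higher differences vanish, so the minimal degree is 3.

3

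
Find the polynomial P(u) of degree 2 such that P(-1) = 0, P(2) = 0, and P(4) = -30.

P(u) = -3u^2 + 3u + 6

Write P(u) = au^2 + bu + c. Substituting each data point gives a linear system:
  a - b + c = 0
  4a + 2b + c = 0
  16a + 4b + c = -30
Solving the system yields a = -3, b = 3, c = 6.
So P(u) = -3u^2 + 3u + 6.
Check: P(2) = 0. ✓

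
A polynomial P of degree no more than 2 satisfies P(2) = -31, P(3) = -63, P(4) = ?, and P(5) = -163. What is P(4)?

-107

The 3 known points determine the degree-2 polynomial uniquely.
Write P(t) = at^2 + bt + c. Substituting each data point gives a linear system:
  4a + 2b + c = -31
  9a + 3b + c = -63
  25a + 5b + c = -163
Solving the system yields a = -6, b = -2, c = -3.
So P(t) = -6t² - 2t - 3.
Then P(4) = -107.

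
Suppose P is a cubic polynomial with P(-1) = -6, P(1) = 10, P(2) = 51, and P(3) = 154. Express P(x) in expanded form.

Using the Lagrange interpolation formula with nodes -1, 1, 2, 3:
  L_0(x) = (x - 1)(x - 2)(x - 3) / -24
  L_1(x) = (x + 1)(x - 2)(x - 3) / 4
  L_2(x) = (x + 1)(x - 1)(x - 3) / -3
  L_3(x) = (x + 1)(x - 1)(x - 2) / 8
Then P(x) = -6·L_0(x) + 10·L_1(x) + 51·L_2(x) + 154·L_3(x).
Expanding and collecting terms gives P(x) = 5x^3 + x^2 + 3x + 1.
Check: P(-1) = -6. ✓

P(x) = 5x^3 + x^2 + 3x + 1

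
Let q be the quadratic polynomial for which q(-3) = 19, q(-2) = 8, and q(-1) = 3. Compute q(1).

11

Forward differences of the values at t = -3, -2, -1:
  q  : 19  8  3
  Δ  : -11  -5
  Δ^2: 6
The second differences are constant, confirming degree 2.
Interpolating (Newton forward form) and evaluating at t = 1 gives q(1) = 11.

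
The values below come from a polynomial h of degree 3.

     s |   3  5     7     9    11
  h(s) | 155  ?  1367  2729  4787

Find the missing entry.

On equispaced nodes a degree-3 polynomial has vanishing fourth forward difference, so
  h(3) - 4·h(5) + 6·h(7) - 4·h(9) + h(11) = 0.
Substituting the known values and solving for h(5):
  -4·h(5) = -2228
  h(5) = 557.

557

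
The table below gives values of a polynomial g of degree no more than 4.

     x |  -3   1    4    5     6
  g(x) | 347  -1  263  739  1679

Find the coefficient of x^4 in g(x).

2

Write g(x) = ax^4 + bx^3 + cx^2 + dx + e. Substituting each data point gives a linear system:
  81a - 27b + 9c - 3d + e = 347
  a + b + c + d + e = -1
  256a + 64b + 16c + 4d + e = 263
  625a + 125b + 25c + 5d + e = 739
  1296a + 216b + 36c + 6d + e = 1679
Solving the system yields a = 2, b = -5, c = 5, d = -2, e = -1.
So g(x) = 2x^4 - 5x^3 + 5x^2 - 2x - 1.
The leading coefficient is 2.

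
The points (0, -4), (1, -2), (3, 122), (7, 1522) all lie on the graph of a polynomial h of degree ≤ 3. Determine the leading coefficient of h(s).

Write h(s) = as^3 + bs^2 + cs + d. Substituting each data point gives a linear system:
  d = -4
  a + b + c + d = -2
  27a + 9b + 3c + d = 122
  343a + 49b + 7c + d = 1522
Solving the system yields a = 4, b = 4, c = -6, d = -4.
So h(s) = 4s^3 + 4s^2 - 6s - 4.
The leading coefficient is 4.

4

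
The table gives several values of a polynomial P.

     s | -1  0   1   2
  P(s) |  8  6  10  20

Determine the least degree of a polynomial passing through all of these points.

2

Divided differences on the nodes -1, 0, 1, 2:
  order 0: 8  6  10  20
  order 1: -2  4  10
  order 2: 3  3
  order 3: 0
The order-2 divided differences are all 3 (nonzero) and every higher order vanishes, so the data lies on a polynomial of degree exactly 2.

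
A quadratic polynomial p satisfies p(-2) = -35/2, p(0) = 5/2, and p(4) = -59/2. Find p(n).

Using the Lagrange interpolation formula with nodes -2, 0, 4:
  L_0(n) = n(n - 4) / 12
  L_1(n) = (n + 2)(n - 4) / -8
  L_2(n) = (n + 2)n / 24
Then p(n) = -35/2·L_0(n) + 5/2·L_1(n) - 59/2·L_2(n).
Expanding and collecting terms gives p(n) = -3n² + 4n + 5/2.
Check: p(4) = -59/2. ✓

p(n) = -3n^2 + 4n + 5/2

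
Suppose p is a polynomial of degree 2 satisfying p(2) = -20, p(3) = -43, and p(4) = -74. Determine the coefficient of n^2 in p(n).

-4

Write p(n) = an^2 + bn + c. Substituting each data point gives a linear system:
  4a + 2b + c = -20
  9a + 3b + c = -43
  16a + 4b + c = -74
Solving the system yields a = -4, b = -3, c = 2.
So p(n) = -4n² - 3n + 2.
The leading coefficient is -4.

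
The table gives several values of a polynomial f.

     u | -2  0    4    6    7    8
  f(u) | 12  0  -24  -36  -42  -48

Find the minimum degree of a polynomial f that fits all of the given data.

Divided differences on the nodes -2, 0, 4, 6, 7, 8:
  order 0: 12  0  -24  -36  -42  -48
  order 1: -6  -6  -6  -6  -6
  order 2: 0  0  0  0
  order 3: 0  0  0
  order 4: 0  0
  order 5: 0
The order-1 divided differences are all -6 (nonzero) and every higher order vanishes, so the data lies on a polynomial of degree exactly 1.

1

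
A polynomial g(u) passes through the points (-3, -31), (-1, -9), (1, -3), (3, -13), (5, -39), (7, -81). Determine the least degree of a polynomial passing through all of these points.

2

Forward differences of the values at u = -3, -1, 1, 3, 5, 7:
  g  : -31  -9  -3  -13  -39  -81
  Δ  : 22  6  -10  -26  -42
  Δ^2: -16  -16  -16  -16
  Δ^3: 0  0  0
  Δ^4: 0  0
  Δ^5: 0
The second differences are constant (-16) and nonzero, while all higher differences vanish, so the minimal degree is 2.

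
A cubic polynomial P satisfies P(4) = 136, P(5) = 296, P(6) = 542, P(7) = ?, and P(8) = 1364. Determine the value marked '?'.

On equispaced nodes a degree-3 polynomial has vanishing fourth forward difference, so
  P(4) - 4·P(5) + 6·P(6) - 4·P(7) + P(8) = 0.
Substituting the known values and solving for P(7):
  -4·P(7) = -3568
  P(7) = 892.

892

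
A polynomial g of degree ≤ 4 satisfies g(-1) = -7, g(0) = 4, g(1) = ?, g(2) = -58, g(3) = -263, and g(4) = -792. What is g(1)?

-3

On equispaced nodes a degree-4 polynomial has vanishing fifth forward difference, so
  - g(-1) + 5·g(0) - 10·g(1) + 10·g(2) - 5·g(3) + g(4) = 0.
Substituting the known values and solving for g(1):
  -10·g(1) = 30
  g(1) = -3.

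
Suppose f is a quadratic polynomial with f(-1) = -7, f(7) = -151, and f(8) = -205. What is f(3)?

Using the Lagrange interpolation formula with nodes -1, 7, 8:
  L_0(x) = (x - 7)(x - 8) / 72
  L_1(x) = (x + 1)(x - 8) / -8
  L_2(x) = (x + 1)(x - 7) / 9
Then f(x) = -7·L_0(x) - 151·L_1(x) - 205·L_2(x).
Expanding and collecting terms gives f(x) = -4x² + 6x + 3.
Evaluating at x = 3: f(3) = -15.

-15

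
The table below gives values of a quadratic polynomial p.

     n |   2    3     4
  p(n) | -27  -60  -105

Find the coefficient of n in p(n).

Write p(n) = an^2 + bn + c. Substituting each data point gives a linear system:
  4a + 2b + c = -27
  9a + 3b + c = -60
  16a + 4b + c = -105
Solving the system yields a = -6, b = -3, c = 3.
So p(n) = -6n^2 - 3n + 3.
The coefficient of n is -3.

-3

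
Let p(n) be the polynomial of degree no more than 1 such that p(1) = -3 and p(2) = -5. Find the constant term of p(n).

Write p(n) = an + b. Substituting each data point gives a linear system:
  a + b = -3
  2a + b = -5
Solving the system yields a = -2, b = -1.
So p(n) = -2n - 1.
The constant term is -1.

-1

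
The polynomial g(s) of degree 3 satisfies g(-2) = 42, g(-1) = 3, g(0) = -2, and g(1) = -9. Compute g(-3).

Using the Lagrange interpolation formula with nodes -2, -1, 0, 1:
  L_0(s) = (s + 1)s(s - 1) / -6
  L_1(s) = (s + 2)s(s - 1) / 2
  L_2(s) = (s + 2)(s + 1)(s - 1) / -2
  L_3(s) = (s + 2)(s + 1)s / 6
Then g(s) = 42·L_0(s) + 3·L_1(s) - 2·L_2(s) - 9·L_3(s).
Expanding and collecting terms gives g(s) = -6s^3 - s^2 - 2.
Evaluating at s = -3: g(-3) = 151.

151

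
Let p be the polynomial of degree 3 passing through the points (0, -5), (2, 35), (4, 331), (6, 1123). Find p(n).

Write p(n) = an^3 + bn^2 + cn + d. Substituting each data point gives a linear system:
  d = -5
  8a + 4b + 2c + d = 35
  64a + 16b + 4c + d = 331
  216a + 36b + 6c + d = 1123
Solving the system yields a = 5, b = 2, c = -4, d = -5.
So p(n) = 5n³ + 2n² - 4n - 5.
Check: p(4) = 331. ✓

p(n) = 5n^3 + 2n^2 - 4n - 5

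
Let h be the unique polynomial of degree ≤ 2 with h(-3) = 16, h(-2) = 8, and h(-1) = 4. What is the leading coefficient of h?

2

Write h(x) = ax^2 + bx + c. Substituting each data point gives a linear system:
  9a - 3b + c = 16
  4a - 2b + c = 8
  a - b + c = 4
Solving the system yields a = 2, b = 2, c = 4.
So h(x) = 2x² + 2x + 4.
The leading coefficient is 2.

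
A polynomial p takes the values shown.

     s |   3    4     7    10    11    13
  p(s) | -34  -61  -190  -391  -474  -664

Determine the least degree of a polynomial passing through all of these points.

Divided differences on the nodes 3, 4, 7, 10, 11, 13:
  order 0: -34  -61  -190  -391  -474  -664
  order 1: -27  -43  -67  -83  -95
  order 2: -4  -4  -4  -4
  order 3: 0  0  0
  order 4: 0  0
  order 5: 0
The order-2 divided differences are all -4 (nonzero) and every higher order vanishes, so the data lies on a polynomial of degree exactly 2.

2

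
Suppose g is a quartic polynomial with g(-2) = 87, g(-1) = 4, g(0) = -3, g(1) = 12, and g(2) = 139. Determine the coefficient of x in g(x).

Write g(x) = ax^4 + bx^3 + cx^2 + dx + e. Substituting each data point gives a linear system:
  16a - 8b + 4c - 2d + e = 87
  a - b + c - d + e = 4
  e = -3
  a + b + c + d + e = 12
  16a + 8b + 4c + 2d + e = 139
Solving the system yields a = 6, b = 3, c = 5, d = 1, e = -3.
So g(x) = 6x⁴ + 3x³ + 5x² + x - 3.
The coefficient of x is 1.

1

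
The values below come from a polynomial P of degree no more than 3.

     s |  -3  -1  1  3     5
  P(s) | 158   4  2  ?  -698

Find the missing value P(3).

The 4 known points determine the degree-3 polynomial uniquely.
Write P(s) = as^3 + bs^2 + cs + d. Substituting each data point gives a linear system:
  -27a + 9b - 3c + d = 158
  -a + b - c + d = 4
  a + b + c + d = 2
  125a + 25b + 5c + d = -698
Solving the system yields a = -6, b = 1, c = 5, d = 2.
So P(s) = -6s^3 + s^2 + 5s + 2.
Then P(3) = -136.

-136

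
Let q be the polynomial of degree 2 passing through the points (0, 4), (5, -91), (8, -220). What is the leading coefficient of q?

Write q(t) = at^2 + bt + c. Substituting each data point gives a linear system:
  c = 4
  25a + 5b + c = -91
  64a + 8b + c = -220
Solving the system yields a = -3, b = -4, c = 4.
So q(t) = -3t^2 - 4t + 4.
The leading coefficient is -3.

-3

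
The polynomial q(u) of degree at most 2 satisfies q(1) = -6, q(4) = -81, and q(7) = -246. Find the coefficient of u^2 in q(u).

-5

Write q(u) = au^2 + bu + c. Substituting each data point gives a linear system:
  a + b + c = -6
  16a + 4b + c = -81
  49a + 7b + c = -246
Solving the system yields a = -5, b = 0, c = -1.
So q(u) = -5u^2 - 1.
The leading coefficient is -5.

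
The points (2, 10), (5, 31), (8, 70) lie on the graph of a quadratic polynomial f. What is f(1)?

7

Forward differences of the values at x = 2, 5, 8:
  f  : 10  31  70
  Δ  : 21  39
  Δ^2: 18
The second differences are constant, confirming degree 2.
Interpolating (Newton forward form) and evaluating at x = 1 gives f(1) = 7.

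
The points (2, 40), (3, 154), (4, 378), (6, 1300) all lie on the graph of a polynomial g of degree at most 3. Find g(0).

Using the Lagrange interpolation formula with nodes 2, 3, 4, 6:
  L_0(x) = (x - 3)(x - 4)(x - 6) / -8
  L_1(x) = (x - 2)(x - 4)(x - 6) / 3
  L_2(x) = (x - 2)(x - 3)(x - 6) / -4
  L_3(x) = (x - 2)(x - 3)(x - 4) / 24
Then g(x) = 40·L_0(x) + 154·L_1(x) + 378·L_2(x) + 1300·L_3(x).
Expanding and collecting terms gives g(x) = 6x^3 + x^2 - 5x - 2.
Evaluating at x = 0: g(0) = -2.

-2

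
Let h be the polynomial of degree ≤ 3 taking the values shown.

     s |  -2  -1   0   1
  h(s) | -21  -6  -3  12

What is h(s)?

Write h(s) = as^3 + bs^2 + cs + d. Substituting each data point gives a linear system:
  -8a + 4b - 2c + d = -21
  -a + b - c + d = -6
  d = -3
  a + b + c + d = 12
Solving the system yields a = 4, b = 6, c = 5, d = -3.
So h(s) = 4s^3 + 6s^2 + 5s - 3.
Check: h(-2) = -21. ✓

h(s) = 4s^3 + 6s^2 + 5s - 3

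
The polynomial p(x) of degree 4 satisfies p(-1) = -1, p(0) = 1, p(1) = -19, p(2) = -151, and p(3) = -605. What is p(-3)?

-311

Forward differences of the values at x = -1, 0, 1, 2, 3:
  p  : -1  1  -19  -151  -605
  Δ  : 2  -20  -132  -454
  Δ^2: -22  -112  -322
  Δ^3: -90  -210
  Δ^4: -120
The fourth differences are constant, confirming degree 4.
Interpolating (Newton forward form) and evaluating at x = -3 gives p(-3) = -311.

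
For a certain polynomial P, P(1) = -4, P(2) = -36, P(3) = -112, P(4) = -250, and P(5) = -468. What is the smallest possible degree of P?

3

Forward differences of the values at t = 1, 2, 3, 4, 5:
  P  : -4  -36  -112  -250  -468
  Δ  : -32  -76  -138  -218
  Δ^2: -44  -62  -80
  Δ^3: -18  -18
  Δ^4: 0
The third differences are constant (-18) and nonzero, while all higher differences vanish, so the minimal degree is 3.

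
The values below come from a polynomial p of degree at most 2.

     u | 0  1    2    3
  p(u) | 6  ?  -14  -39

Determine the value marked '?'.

1

The 3 known points determine the degree-2 polynomial uniquely.
Write p(u) = au^2 + bu + c. Substituting each data point gives a linear system:
  c = 6
  4a + 2b + c = -14
  9a + 3b + c = -39
Solving the system yields a = -5, b = 0, c = 6.
So p(u) = -5u^2 + 6.
Then p(1) = 1.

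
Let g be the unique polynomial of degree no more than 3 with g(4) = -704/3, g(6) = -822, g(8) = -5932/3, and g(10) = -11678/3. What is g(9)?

Using the Lagrange interpolation formula with nodes 4, 6, 8, 10:
  L_0(x) = (x - 6)(x - 8)(x - 10) / -48
  L_1(x) = (x - 4)(x - 8)(x - 10) / 16
  L_2(x) = (x - 4)(x - 6)(x - 10) / -16
  L_3(x) = (x - 4)(x - 6)(x - 8) / 48
Then g(x) = -704/3·L_0(x) - 822·L_1(x) - 5932/3·L_2(x) - 11678/3·L_3(x).
Expanding and collecting terms gives g(x) = -4x^3 + x^2 + (1/3)x + 4.
Evaluating at x = 9: g(9) = -2828.

-2828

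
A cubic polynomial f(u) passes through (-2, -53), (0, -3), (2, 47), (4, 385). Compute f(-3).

Using the Lagrange interpolation formula with nodes -2, 0, 2, 4:
  L_0(u) = u(u - 2)(u - 4) / -48
  L_1(u) = (u + 2)(u - 2)(u - 4) / 16
  L_2(u) = (u + 2)u(u - 4) / -16
  L_3(u) = (u + 2)u(u - 2) / 48
Then f(u) = -53·L_0(u) - 3·L_1(u) + 47·L_2(u) + 385·L_3(u).
Expanding and collecting terms gives f(u) = 6u^3 + u - 3.
Evaluating at u = -3: f(-3) = -168.

-168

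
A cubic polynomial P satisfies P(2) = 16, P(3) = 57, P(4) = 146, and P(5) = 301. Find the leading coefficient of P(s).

3

Write P(s) = as^3 + bs^2 + cs + d. Substituting each data point gives a linear system:
  8a + 4b + 2c + d = 16
  27a + 9b + 3c + d = 57
  64a + 16b + 4c + d = 146
  125a + 25b + 5c + d = 301
Solving the system yields a = 3, b = -3, c = -1, d = 6.
So P(s) = 3s^3 - 3s^2 - s + 6.
The leading coefficient is 3.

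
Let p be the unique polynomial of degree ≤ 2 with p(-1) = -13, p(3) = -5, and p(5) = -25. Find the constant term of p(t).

-5

Write p(t) = at^2 + bt + c. Substituting each data point gives a linear system:
  a - b + c = -13
  9a + 3b + c = -5
  25a + 5b + c = -25
Solving the system yields a = -2, b = 6, c = -5.
So p(t) = -2t² + 6t - 5.
The constant term is -5.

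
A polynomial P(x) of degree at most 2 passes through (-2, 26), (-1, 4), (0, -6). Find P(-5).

Write P(x) = ax^2 + bx + c. Substituting each data point gives a linear system:
  4a - 2b + c = 26
  a - b + c = 4
  c = -6
Solving the system yields a = 6, b = -4, c = -6.
So P(x) = 6x^2 - 4x - 6.
Then P(-5) = 164.

164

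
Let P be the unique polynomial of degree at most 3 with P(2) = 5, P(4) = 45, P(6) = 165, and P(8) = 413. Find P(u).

P(u) = u^3 - 2u^2 + 4u - 3

Using the Lagrange interpolation formula with nodes 2, 4, 6, 8:
  L_0(u) = (u - 4)(u - 6)(u - 8) / -48
  L_1(u) = (u - 2)(u - 6)(u - 8) / 16
  L_2(u) = (u - 2)(u - 4)(u - 8) / -16
  L_3(u) = (u - 2)(u - 4)(u - 6) / 48
Then P(u) = 5·L_0(u) + 45·L_1(u) + 165·L_2(u) + 413·L_3(u).
Expanding and collecting terms gives P(u) = u^3 - 2u^2 + 4u - 3.
Check: P(6) = 165. ✓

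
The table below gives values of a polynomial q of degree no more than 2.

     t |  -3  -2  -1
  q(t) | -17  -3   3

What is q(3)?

Forward differences of the values at t = -3, -2, -1:
  q  : -17  -3  3
  Δ  : 14  6
  Δ^2: -8
The second differences are constant, confirming degree 2.
Interpolating (Newton forward form) and evaluating at t = 3 gives q(3) = -53.

-53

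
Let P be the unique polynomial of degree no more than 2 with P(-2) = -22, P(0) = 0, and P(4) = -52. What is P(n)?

P(n) = -4n^2 + 3n

Using the Lagrange interpolation formula with nodes -2, 0, 4:
  L_0(n) = n(n - 4) / 12
  L_1(n) = (n + 2)(n - 4) / -8
  L_2(n) = (n + 2)n / 24
Then P(n) = -22·L_0(n) + 0·L_1(n) - 52·L_2(n).
Expanding and collecting terms gives P(n) = -4n^2 + 3n.
Check: P(0) = 0. ✓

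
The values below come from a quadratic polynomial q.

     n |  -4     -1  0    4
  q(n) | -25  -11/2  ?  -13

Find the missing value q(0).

-3

The 3 known points determine the degree-2 polynomial uniquely.
Write q(n) = an^2 + bn + c. Substituting each data point gives a linear system:
  16a - 4b + c = -25
  a - b + c = -11/2
  16a + 4b + c = -13
Solving the system yields a = -1, b = 3/2, c = -3.
So q(n) = -n^2 + (3/2)n - 3.
Then q(0) = -3.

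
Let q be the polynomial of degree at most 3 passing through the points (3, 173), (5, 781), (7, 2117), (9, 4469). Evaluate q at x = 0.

Write q(x) = ax^3 + bx^2 + cx + d. Substituting each data point gives a linear system:
  27a + 9b + 3c + d = 173
  125a + 25b + 5c + d = 781
  343a + 49b + 7c + d = 2117
  729a + 81b + 9c + d = 4469
Solving the system yields a = 6, b = 1, c = 2, d = -4.
So q(x) = 6x³ + x² + 2x - 4.
Then q(0) = -4.

-4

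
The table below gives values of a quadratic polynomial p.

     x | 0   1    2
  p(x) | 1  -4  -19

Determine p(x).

Write p(x) = ax^2 + bx + c. Substituting each data point gives a linear system:
  c = 1
  a + b + c = -4
  4a + 2b + c = -19
Solving the system yields a = -5, b = 0, c = 1.
So p(x) = -5x^2 + 1.
Check: p(0) = 1. ✓

p(x) = -5x^2 + 1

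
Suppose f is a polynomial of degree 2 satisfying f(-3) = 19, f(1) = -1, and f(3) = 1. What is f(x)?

f(x) = x^2 - 3x + 1

Write f(x) = ax^2 + bx + c. Substituting each data point gives a linear system:
  9a - 3b + c = 19
  a + b + c = -1
  9a + 3b + c = 1
Solving the system yields a = 1, b = -3, c = 1.
So f(x) = x^2 - 3x + 1.
Check: f(1) = -1. ✓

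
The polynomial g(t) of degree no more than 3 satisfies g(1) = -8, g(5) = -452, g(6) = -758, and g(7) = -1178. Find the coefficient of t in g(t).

Write g(t) = at^3 + bt^2 + ct + d. Substituting each data point gives a linear system:
  a + b + c + d = -8
  125a + 25b + 5c + d = -452
  216a + 36b + 6c + d = -758
  343a + 49b + 7c + d = -1178
Solving the system yields a = -3, b = -3, c = 0, d = -2.
So g(t) = -3t^3 - 3t^2 - 2.
The coefficient of t is 0.

0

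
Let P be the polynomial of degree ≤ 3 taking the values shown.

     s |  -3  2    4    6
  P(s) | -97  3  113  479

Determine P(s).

P(s) = 3s^3 - 4s^2 - 5s + 5

Using the Lagrange interpolation formula with nodes -3, 2, 4, 6:
  L_0(s) = (s - 2)(s - 4)(s - 6) / -315
  L_1(s) = (s + 3)(s - 4)(s - 6) / 40
  L_2(s) = (s + 3)(s - 2)(s - 6) / -28
  L_3(s) = (s + 3)(s - 2)(s - 4) / 72
Then P(s) = -97·L_0(s) + 3·L_1(s) + 113·L_2(s) + 479·L_3(s).
Expanding and collecting terms gives P(s) = 3s³ - 4s² - 5s + 5.
Check: P(-3) = -97. ✓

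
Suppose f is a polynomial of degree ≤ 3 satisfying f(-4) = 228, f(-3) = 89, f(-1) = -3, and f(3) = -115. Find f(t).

f(t) = -4t^3 - t^2 + 2t - 4

Write f(t) = at^3 + bt^2 + ct + d. Substituting each data point gives a linear system:
  -64a + 16b - 4c + d = 228
  -27a + 9b - 3c + d = 89
  -a + b - c + d = -3
  27a + 9b + 3c + d = -115
Solving the system yields a = -4, b = -1, c = 2, d = -4.
So f(t) = -4t³ - t² + 2t - 4.
Check: f(3) = -115. ✓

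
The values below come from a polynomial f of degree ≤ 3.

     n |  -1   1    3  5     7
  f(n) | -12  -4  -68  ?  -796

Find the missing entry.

The 4 known points determine the degree-3 polynomial uniquely.
Write f(n) = an^3 + bn^2 + cn + d. Substituting each data point gives a linear system:
  -a + b - c + d = -12
  a + b + c + d = -4
  27a + 9b + 3c + d = -68
  343a + 49b + 7c + d = -796
Solving the system yields a = -2, b = -3, c = 6, d = -5.
So f(n) = -2n³ - 3n² + 6n - 5.
Then f(5) = -300.

-300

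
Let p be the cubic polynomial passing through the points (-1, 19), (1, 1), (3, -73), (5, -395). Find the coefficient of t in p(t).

-5

Write p(t) = at^3 + bt^2 + ct + d. Substituting each data point gives a linear system:
  -a + b - c + d = 19
  a + b + c + d = 1
  27a + 9b + 3c + d = -73
  125a + 25b + 5c + d = -395
Solving the system yields a = -4, b = 5, c = -5, d = 5.
So p(t) = -4t³ + 5t² - 5t + 5.
The coefficient of t is -5.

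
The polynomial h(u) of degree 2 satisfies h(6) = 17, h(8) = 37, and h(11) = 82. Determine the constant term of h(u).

5

Write h(u) = au^2 + bu + c. Substituting each data point gives a linear system:
  36a + 6b + c = 17
  64a + 8b + c = 37
  121a + 11b + c = 82
Solving the system yields a = 1, b = -4, c = 5.
So h(u) = u^2 - 4u + 5.
The constant term is 5.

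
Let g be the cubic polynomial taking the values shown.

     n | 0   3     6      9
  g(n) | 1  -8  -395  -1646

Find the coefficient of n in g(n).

6

Write g(n) = an^3 + bn^2 + cn + d. Substituting each data point gives a linear system:
  d = 1
  27a + 9b + 3c + d = -8
  216a + 36b + 6c + d = -395
  729a + 81b + 9c + d = -1646
Solving the system yields a = -3, b = 6, c = 6, d = 1.
So g(n) = -3n^3 + 6n^2 + 6n + 1.
The coefficient of n is 6.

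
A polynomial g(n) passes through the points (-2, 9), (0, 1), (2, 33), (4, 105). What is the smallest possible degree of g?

Forward differences of the values at n = -2, 0, 2, 4:
  g  : 9  1  33  105
  Δ  : -8  32  72
  Δ^2: 40  40
  Δ^3: 0
The second differences are constant (40) and nonzero, while all higher differences vanish, so the minimal degree is 2.

2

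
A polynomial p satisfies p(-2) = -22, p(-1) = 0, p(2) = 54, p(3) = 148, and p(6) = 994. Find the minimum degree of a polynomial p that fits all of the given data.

Divided differences on the nodes -2, -1, 2, 3, 6:
  order 0: -22  0  54  148  994
  order 1: 22  18  94  282
  order 2: -1  19  47
  order 3: 4  4
  order 4: 0
The order-3 divided differences are all 4 (nonzero) and every higher order vanishes, so the data lies on a polynomial of degree exactly 3.

3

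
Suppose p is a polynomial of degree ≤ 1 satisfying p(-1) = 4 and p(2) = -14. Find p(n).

p(n) = -6n - 2

Write p(n) = an + b. Substituting each data point gives a linear system:
  -a + b = 4
  2a + b = -14
Solving the system yields a = -6, b = -2.
So p(n) = -6n - 2.
Check: p(-1) = 4. ✓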